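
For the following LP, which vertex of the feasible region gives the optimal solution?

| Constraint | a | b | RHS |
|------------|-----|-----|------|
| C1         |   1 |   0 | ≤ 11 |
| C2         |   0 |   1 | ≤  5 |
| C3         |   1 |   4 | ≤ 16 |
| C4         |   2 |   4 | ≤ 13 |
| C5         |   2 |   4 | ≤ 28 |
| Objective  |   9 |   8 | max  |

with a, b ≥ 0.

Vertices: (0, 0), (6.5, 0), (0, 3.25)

Evaluate the objective at each vertex of the feasible region:
  z(0, 0) = 0
  z(6.5, 0) = 58.5  ←
  z(0, 3.25) = 26
The maximum is at a = 6.5, b = 0.

(6.5, 0)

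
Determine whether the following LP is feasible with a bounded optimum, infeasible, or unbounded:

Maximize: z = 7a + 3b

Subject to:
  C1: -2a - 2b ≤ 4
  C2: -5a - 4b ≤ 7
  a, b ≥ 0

Unbounded (objective can increase without bound)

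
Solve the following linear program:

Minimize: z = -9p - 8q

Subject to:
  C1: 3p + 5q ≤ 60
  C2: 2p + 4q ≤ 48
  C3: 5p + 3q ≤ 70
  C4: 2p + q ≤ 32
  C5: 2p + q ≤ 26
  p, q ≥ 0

Evaluate the objective at each vertex of the feasible region:
  z(0, 0) = 0
  z(13, 0) = -117
  z(10, 6) = -138  ←
  z(0, 12) = -96
The minimum is at p = 10, q = 6.

p = 10, q = 6, z = -138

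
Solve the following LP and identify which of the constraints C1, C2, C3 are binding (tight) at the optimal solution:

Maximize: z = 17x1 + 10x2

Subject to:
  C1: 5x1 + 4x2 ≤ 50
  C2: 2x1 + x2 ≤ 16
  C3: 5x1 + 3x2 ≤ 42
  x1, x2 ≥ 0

At x1 = 6, x2 = 4, compute slack b - a·x for each constraint:
  C1: 50 − 46 = 4  (slack)
  C2: 16 − 16 = 0  (binding)
  C3: 42 − 42 = 0  (binding)

Optimal: x1 = 6, x2 = 4
Binding: C2, C3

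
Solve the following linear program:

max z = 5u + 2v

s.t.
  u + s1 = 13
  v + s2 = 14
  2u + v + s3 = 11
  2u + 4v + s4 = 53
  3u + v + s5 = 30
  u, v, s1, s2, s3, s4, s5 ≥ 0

Evaluate the objective at each vertex of the feasible region:
  z(0, 0) = 0
  z(5.5, 0) = 27.5  ←
  z(0, 11) = 22
The maximum is at u = 5.5, v = 0.

u = 5.5, v = 0, z = 27.5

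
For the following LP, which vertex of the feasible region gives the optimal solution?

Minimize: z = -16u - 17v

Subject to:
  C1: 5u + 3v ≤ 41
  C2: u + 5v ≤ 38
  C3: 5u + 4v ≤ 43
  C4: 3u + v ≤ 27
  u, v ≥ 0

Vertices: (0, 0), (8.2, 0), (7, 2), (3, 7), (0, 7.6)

Evaluate the objective at each vertex of the feasible region:
  z(0, 0) = 0
  z(8.2, 0) = -131.2
  z(7, 2) = -146
  z(3, 7) = -167  ←
  z(0, 7.6) = -129.2
The minimum is at u = 3, v = 7.

(3, 7)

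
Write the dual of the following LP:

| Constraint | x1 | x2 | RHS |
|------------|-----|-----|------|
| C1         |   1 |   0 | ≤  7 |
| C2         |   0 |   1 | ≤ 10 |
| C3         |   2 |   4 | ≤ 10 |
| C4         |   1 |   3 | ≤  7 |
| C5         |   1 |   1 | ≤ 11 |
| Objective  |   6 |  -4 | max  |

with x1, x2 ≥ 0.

Primal max cᵀx s.t. Ax ≤ b, x ≥ 0  →  Dual min bᵀy s.t. Aᵀy ≥ c, y ≥ 0.

Minimize: z = 7y1 + 10y2 + 10y3 + 7y4 + 11y5

Subject to:
  y1 + 2y3 + y4 + y5 ≥ 6
  y2 + 4y3 + 3y4 + y5 ≥ -4
  y1, y2, y3, y4, y5 ≥ 0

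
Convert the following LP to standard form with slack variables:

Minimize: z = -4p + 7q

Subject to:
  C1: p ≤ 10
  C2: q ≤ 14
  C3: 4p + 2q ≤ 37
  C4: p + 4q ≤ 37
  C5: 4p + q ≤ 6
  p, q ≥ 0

min z = -4p + 7q

s.t.
  p + s1 = 10
  q + s2 = 14
  4p + 2q + s3 = 37
  p + 4q + s4 = 37
  4p + q + s5 = 6
  p, q, s1, s2, s3, s4, s5 ≥ 0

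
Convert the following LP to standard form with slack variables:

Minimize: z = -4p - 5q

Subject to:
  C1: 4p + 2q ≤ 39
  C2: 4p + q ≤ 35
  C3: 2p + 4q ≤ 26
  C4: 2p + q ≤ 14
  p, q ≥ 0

min z = -4p - 5q

s.t.
  4p + 2q + s1 = 39
  4p + q + s2 = 35
  2p + 4q + s3 = 26
  2p + q + s4 = 14
  p, q, s1, s2, s3, s4 ≥ 0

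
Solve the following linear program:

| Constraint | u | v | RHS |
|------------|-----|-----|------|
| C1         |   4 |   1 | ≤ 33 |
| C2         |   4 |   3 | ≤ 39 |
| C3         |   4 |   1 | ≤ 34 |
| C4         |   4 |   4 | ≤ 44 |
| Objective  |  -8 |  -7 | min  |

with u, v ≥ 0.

Evaluate the objective at each vertex of the feasible region:
  z(0, 0) = 0
  z(8.25, 0) = -66
  z(7.5, 3) = -81
  z(6, 5) = -83  ←
  z(0, 11) = -77
The minimum is at u = 6, v = 5.

u = 6, v = 5, z = -83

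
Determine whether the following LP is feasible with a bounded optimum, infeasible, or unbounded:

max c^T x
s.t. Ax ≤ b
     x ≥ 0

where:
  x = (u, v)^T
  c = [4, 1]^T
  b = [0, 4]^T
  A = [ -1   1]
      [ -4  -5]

Unbounded (objective can increase without bound)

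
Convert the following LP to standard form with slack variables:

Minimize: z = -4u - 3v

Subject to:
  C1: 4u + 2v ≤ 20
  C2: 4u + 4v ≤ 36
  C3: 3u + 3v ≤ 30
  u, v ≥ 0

min z = -4u - 3v

s.t.
  4u + 2v + s1 = 20
  4u + 4v + s2 = 36
  3u + 3v + s3 = 30
  u, v, s1, s2, s3 ≥ 0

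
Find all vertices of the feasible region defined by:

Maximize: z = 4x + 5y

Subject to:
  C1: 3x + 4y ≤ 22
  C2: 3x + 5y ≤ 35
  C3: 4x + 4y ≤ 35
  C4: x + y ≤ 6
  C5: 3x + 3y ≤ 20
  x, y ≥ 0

(0, 0), (6, 0), (2, 4), (0, 5.5)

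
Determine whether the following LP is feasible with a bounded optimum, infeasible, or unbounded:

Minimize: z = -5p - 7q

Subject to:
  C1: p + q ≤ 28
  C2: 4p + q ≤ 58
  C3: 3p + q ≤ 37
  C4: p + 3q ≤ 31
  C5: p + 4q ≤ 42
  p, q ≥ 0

Feasible with a bounded optimal solution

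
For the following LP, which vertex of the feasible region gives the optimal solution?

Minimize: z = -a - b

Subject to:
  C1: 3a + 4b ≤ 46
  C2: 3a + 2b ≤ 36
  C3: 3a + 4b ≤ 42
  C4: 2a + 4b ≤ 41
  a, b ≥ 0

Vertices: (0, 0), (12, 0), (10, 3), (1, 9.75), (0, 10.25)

Evaluate the objective at each vertex of the feasible region:
  z(0, 0) = 0
  z(12, 0) = -12
  z(10, 3) = -13  ←
  z(1, 9.75) = -10.75
  z(0, 10.25) = -10.25
The minimum is at a = 10, b = 3.

(10, 3)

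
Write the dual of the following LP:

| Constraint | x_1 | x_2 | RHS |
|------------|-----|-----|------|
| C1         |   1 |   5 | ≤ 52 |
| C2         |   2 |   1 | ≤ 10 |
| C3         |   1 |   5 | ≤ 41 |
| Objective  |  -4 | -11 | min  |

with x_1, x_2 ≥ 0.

Primal min cᵀx s.t. Ax ≤ b, x ≥ 0  →  Dual max −bᵀy s.t. Aᵀy ≥ −c, y ≥ 0.

Maximize: z = -52y1 - 10y2 - 41y3

Subject to:
  y1 + 2y2 + y3 ≥ 4
  5y1 + y2 + 5y3 ≥ 11
  y1, y2, y3 ≥ 0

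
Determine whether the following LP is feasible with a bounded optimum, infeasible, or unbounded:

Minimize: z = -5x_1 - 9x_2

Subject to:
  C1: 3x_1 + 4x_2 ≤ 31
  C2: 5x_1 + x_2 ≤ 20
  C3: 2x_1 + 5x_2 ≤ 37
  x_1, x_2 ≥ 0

Feasible with a bounded optimal solution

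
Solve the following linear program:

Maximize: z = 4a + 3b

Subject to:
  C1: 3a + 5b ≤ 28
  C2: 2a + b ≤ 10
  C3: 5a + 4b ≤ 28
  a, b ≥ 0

Evaluate the objective at each vertex of the feasible region:
  z(0, 0) = 0
  z(5, 0) = 20
  z(4, 2) = 22  ←
  z(2.154, 4.308) = 21.54
  z(0, 5.6) = 16.8
The maximum is at a = 4, b = 2.

a = 4, b = 2, z = 22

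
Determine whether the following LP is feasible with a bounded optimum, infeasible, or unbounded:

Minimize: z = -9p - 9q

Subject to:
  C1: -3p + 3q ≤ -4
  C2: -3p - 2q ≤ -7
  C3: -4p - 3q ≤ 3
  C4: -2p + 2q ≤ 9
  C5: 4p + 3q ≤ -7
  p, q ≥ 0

Infeasible (no feasible solution exists)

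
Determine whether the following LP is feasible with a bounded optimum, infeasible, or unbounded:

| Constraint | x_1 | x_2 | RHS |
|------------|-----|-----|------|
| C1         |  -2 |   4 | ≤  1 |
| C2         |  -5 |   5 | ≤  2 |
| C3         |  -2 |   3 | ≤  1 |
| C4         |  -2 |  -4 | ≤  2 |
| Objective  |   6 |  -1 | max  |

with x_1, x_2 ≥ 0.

Unbounded (objective can increase without bound)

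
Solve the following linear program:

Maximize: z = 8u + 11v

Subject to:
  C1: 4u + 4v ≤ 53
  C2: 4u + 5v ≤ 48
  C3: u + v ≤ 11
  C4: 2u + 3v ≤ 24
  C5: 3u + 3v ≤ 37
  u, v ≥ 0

Evaluate the objective at each vertex of the feasible region:
  z(0, 0) = 0
  z(11, 0) = 88
  z(9, 2) = 94  ←
  z(0, 8) = 88
The maximum is at u = 9, v = 2.

u = 9, v = 2, z = 94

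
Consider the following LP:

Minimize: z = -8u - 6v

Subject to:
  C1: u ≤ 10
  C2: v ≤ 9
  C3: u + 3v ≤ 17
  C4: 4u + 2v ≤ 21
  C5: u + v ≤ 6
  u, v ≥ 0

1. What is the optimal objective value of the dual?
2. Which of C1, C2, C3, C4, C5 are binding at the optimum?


1. -45
2. C4, C5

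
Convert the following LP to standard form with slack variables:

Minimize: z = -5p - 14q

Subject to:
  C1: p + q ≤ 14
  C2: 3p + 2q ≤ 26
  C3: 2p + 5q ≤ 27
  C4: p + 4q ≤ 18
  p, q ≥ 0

min z = -5p - 14q

s.t.
  p + q + s1 = 14
  3p + 2q + s2 = 26
  2p + 5q + s3 = 27
  p + 4q + s4 = 18
  p, q, s1, s2, s3, s4 ≥ 0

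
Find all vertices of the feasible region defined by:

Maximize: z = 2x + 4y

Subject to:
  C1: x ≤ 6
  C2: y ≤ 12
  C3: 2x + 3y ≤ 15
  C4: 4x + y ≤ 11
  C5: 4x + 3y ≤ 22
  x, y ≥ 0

(0, 0), (2.75, 0), (1.8, 3.8), (0, 5)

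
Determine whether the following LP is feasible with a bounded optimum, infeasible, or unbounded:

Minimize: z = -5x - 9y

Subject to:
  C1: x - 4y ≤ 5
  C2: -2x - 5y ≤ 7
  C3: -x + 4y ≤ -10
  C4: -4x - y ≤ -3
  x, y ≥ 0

Infeasible (no feasible solution exists)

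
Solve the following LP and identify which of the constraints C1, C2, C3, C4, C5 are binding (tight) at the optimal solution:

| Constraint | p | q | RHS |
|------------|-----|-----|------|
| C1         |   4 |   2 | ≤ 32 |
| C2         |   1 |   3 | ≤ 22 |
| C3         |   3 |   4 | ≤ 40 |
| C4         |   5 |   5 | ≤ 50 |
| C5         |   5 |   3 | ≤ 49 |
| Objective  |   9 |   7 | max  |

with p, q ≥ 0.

At p = 6, q = 4, compute slack b - a·x for each constraint:
  C1: 32 − 32 = 0  (binding)
  C2: 22 − 18 = 4  (slack)
  C3: 40 − 34 = 6  (slack)
  C4: 50 − 50 = 0  (binding)
  C5: 49 − 42 = 7  (slack)

Optimal: p = 6, q = 4
Binding: C1, C4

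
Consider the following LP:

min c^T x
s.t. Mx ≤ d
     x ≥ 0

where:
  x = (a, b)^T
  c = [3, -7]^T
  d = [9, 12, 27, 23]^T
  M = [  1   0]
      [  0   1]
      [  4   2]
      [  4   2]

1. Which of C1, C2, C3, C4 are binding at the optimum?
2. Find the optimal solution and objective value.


1. C4
2. a = 0, b = 11.5, z = -80.5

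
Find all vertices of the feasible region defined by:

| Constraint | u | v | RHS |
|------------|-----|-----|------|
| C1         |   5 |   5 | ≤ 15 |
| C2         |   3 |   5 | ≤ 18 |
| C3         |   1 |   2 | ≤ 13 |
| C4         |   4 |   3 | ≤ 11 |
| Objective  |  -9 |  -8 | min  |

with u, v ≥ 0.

(0, 0), (2.75, 0), (2, 1), (0, 3)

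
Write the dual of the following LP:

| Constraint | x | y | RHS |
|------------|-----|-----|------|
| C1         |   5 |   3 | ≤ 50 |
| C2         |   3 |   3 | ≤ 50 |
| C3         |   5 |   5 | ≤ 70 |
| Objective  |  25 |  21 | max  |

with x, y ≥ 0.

Primal max cᵀx s.t. Ax ≤ b, x ≥ 0  →  Dual min bᵀy s.t. Aᵀy ≥ c, y ≥ 0.

Minimize: z = 50y1 + 50y2 + 70y3

Subject to:
  5y1 + 3y2 + 5y3 ≥ 25
  3y1 + 3y2 + 5y3 ≥ 21
  y1, y2, y3 ≥ 0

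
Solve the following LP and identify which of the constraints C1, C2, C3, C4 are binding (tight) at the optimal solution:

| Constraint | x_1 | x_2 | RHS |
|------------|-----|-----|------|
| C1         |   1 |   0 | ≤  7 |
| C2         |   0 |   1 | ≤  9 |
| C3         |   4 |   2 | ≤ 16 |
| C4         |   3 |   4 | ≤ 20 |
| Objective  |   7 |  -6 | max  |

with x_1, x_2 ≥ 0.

At x_1 = 4, x_2 = 0, compute slack b - a·x for each constraint:
  C1: 7 − 4 = 3  (slack)
  C2: 9 − 0 = 9  (slack)
  C3: 16 − 16 = 0  (binding)
  C4: 20 − 12 = 8  (slack)

Optimal: x_1 = 4, x_2 = 0
Binding: C3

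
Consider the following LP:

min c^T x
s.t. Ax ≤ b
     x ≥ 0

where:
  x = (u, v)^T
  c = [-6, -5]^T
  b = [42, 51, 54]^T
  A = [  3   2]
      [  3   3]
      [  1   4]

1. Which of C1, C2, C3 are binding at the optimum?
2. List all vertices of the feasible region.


1. C1, C2
2. (0, 0), (14, 0), (8, 9), (4.667, 12.33), (0, 13.5)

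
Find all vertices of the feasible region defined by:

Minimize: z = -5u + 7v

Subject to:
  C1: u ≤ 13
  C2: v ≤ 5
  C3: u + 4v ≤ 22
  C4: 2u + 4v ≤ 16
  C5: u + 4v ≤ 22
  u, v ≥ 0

(0, 0), (8, 0), (0, 4)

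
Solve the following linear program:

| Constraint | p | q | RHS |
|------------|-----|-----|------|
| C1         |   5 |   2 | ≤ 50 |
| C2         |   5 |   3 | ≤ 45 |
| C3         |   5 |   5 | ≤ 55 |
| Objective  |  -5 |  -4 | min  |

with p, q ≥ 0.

Evaluate the objective at each vertex of the feasible region:
  z(0, 0) = 0
  z(9, 0) = -45
  z(6, 5) = -50  ←
  z(0, 11) = -44
The minimum is at p = 6, q = 5.

p = 6, q = 5, z = -50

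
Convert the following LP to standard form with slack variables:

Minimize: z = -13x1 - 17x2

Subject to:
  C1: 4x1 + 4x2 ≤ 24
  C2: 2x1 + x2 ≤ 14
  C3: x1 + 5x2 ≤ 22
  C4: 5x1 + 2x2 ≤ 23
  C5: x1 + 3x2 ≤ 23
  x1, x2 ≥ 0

min z = -13x1 - 17x2

s.t.
  4x1 + 4x2 + s1 = 24
  2x1 + x2 + s2 = 14
  x1 + 5x2 + s3 = 22
  5x1 + 2x2 + s4 = 23
  x1 + 3x2 + s5 = 23
  x1, x2, s1, s2, s3, s4, s5 ≥ 0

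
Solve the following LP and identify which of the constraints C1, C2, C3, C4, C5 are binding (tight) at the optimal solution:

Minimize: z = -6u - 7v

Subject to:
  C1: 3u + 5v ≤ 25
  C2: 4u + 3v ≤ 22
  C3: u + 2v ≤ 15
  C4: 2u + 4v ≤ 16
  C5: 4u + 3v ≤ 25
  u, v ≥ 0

At u = 4, v = 2, compute slack b - a·x for each constraint:
  C1: 25 − 22 = 3  (slack)
  C2: 22 − 22 = 0  (binding)
  C3: 15 − 8 = 7  (slack)
  C4: 16 − 16 = 0  (binding)
  C5: 25 − 22 = 3  (slack)

Optimal: u = 4, v = 2
Binding: C2, C4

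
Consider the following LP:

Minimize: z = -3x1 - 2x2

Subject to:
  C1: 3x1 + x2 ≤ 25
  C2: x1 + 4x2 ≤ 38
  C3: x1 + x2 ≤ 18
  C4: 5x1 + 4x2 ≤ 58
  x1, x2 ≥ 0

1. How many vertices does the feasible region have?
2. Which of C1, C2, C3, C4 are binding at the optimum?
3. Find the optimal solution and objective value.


1. 5
2. C1, C4
3. x1 = 6, x2 = 7, z = -32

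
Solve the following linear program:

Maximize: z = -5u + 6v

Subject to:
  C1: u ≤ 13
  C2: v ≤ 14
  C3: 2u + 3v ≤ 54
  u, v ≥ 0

Evaluate the objective at each vertex of the feasible region:
  z(0, 0) = 0
  z(13, 0) = -65
  z(13, 9.333) = -9
  z(6, 14) = 54
  z(0, 14) = 84  ←
The maximum is at u = 0, v = 14.

u = 0, v = 14, z = 84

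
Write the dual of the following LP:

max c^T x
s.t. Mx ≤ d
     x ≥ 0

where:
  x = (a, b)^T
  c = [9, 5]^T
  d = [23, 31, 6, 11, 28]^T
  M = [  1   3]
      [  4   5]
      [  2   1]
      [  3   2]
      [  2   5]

Primal max cᵀx s.t. Ax ≤ b, x ≥ 0  →  Dual min bᵀy s.t. Aᵀy ≥ c, y ≥ 0.

Minimize: z = 23y1 + 31y2 + 6y3 + 11y4 + 28y5

Subject to:
  y1 + 4y2 + 2y3 + 3y4 + 2y5 ≥ 9
  3y1 + 5y2 + y3 + 2y4 + 5y5 ≥ 5
  y1, y2, y3, y4, y5 ≥ 0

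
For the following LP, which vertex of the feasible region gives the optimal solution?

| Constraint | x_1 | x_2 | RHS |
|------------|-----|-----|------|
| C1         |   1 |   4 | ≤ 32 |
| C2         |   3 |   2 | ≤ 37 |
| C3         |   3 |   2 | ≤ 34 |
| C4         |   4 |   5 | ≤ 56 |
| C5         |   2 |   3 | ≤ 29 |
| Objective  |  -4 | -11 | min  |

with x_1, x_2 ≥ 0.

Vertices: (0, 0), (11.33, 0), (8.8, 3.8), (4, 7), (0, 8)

Evaluate the objective at each vertex of the feasible region:
  z(0, 0) = 0
  z(11.33, 0) = -45.33
  z(8.8, 3.8) = -77
  z(4, 7) = -93  ←
  z(0, 8) = -88
The minimum is at x_1 = 4, x_2 = 7.

(4, 7)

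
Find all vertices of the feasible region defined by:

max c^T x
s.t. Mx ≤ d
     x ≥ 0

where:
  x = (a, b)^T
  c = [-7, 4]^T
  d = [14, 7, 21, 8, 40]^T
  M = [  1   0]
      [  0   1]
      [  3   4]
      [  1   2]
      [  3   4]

(0, 0), (7, 0), (5, 1.5), (0, 4)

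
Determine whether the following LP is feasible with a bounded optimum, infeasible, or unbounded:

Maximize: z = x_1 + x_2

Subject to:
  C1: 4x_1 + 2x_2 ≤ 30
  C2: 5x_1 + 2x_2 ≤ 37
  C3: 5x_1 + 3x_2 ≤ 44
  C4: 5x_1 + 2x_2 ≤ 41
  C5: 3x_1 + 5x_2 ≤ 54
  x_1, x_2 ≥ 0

Feasible with a bounded optimal solution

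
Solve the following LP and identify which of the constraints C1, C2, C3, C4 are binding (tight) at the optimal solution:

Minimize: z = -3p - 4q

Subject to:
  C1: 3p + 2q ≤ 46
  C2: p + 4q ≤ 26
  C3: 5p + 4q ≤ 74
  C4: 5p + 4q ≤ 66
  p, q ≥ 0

At p = 10, q = 4, compute slack b - a·x for each constraint:
  C1: 46 − 38 = 8  (slack)
  C2: 26 − 26 = 0  (binding)
  C3: 74 − 66 = 8  (slack)
  C4: 66 − 66 = 0  (binding)

Optimal: p = 10, q = 4
Binding: C2, C4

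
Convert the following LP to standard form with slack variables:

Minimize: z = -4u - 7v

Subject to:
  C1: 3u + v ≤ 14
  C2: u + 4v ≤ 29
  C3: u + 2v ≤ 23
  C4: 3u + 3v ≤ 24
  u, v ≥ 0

min z = -4u - 7v

s.t.
  3u + v + s1 = 14
  u + 4v + s2 = 29
  u + 2v + s3 = 23
  3u + 3v + s4 = 24
  u, v, s1, s2, s3, s4 ≥ 0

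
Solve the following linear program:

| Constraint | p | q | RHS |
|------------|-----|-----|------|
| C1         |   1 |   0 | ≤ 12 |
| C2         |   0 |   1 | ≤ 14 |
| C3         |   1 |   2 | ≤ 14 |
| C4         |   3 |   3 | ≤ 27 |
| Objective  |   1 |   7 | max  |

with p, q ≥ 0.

Evaluate the objective at each vertex of the feasible region:
  z(0, 0) = 0
  z(9, 0) = 9
  z(4, 5) = 39
  z(0, 7) = 49  ←
The maximum is at p = 0, q = 7.

p = 0, q = 7, z = 49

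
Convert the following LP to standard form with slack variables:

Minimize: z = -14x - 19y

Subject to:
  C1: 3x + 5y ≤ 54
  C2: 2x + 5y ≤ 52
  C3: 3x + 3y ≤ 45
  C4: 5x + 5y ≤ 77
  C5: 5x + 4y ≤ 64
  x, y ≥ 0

min z = -14x - 19y

s.t.
  3x + 5y + s1 = 54
  2x + 5y + s2 = 52
  3x + 3y + s3 = 45
  5x + 5y + s4 = 77
  5x + 4y + s5 = 64
  x, y, s1, s2, s3, s4, s5 ≥ 0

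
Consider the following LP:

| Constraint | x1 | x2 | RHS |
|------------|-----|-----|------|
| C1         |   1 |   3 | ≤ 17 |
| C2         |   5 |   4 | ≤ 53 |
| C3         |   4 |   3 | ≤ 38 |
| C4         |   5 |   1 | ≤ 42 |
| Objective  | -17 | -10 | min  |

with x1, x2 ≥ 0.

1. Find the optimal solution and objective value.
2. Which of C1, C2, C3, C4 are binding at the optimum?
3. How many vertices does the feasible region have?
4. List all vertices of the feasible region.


1. x1 = 8, x2 = 2, z = -156
2. C3, C4
3. 5
4. (0, 0), (8.4, 0), (8, 2), (7, 3.333), (0, 5.667)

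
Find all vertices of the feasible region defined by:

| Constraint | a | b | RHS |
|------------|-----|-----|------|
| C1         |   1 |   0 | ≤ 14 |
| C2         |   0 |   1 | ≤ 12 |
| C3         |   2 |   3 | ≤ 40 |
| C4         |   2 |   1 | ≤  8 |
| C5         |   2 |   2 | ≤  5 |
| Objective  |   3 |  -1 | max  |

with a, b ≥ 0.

(0, 0), (2.5, 0), (0, 2.5)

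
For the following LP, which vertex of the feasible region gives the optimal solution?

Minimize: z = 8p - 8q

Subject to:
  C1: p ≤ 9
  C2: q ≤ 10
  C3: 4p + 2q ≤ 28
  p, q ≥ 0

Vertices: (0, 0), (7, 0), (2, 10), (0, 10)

Evaluate the objective at each vertex of the feasible region:
  z(0, 0) = 0
  z(7, 0) = 56
  z(2, 10) = -64
  z(0, 10) = -80  ←
The minimum is at p = 0, q = 10.

(0, 10)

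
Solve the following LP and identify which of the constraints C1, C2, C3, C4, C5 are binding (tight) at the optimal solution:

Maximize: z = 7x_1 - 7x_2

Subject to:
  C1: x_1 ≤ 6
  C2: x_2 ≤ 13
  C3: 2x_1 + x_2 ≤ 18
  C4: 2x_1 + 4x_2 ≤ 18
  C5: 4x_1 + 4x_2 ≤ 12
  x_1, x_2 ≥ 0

At x_1 = 3, x_2 = 0, compute slack b - a·x for each constraint:
  C1: 6 − 3 = 3  (slack)
  C2: 13 − 0 = 13  (slack)
  C3: 18 − 6 = 12  (slack)
  C4: 18 − 6 = 12  (slack)
  C5: 12 − 12 = 0  (binding)

Optimal: x_1 = 3, x_2 = 0
Binding: C5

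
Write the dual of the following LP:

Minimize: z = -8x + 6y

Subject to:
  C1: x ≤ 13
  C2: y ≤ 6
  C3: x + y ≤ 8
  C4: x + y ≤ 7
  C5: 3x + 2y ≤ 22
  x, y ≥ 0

Primal min cᵀx s.t. Ax ≤ b, x ≥ 0  →  Dual max −bᵀy s.t. Aᵀy ≥ −c, y ≥ 0.

Maximize: z = -13y1 - 6y2 - 8y3 - 7y4 - 22y5

Subject to:
  y1 + y3 + y4 + 3y5 ≥ 8
  y2 + y3 + y4 + 2y5 ≥ -6
  y1, y2, y3, y4, y5 ≥ 0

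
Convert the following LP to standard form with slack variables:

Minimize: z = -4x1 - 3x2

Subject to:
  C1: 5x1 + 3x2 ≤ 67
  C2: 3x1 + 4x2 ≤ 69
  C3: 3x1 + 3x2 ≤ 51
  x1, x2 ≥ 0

min z = -4x1 - 3x2

s.t.
  5x1 + 3x2 + s1 = 67
  3x1 + 4x2 + s2 = 69
  3x1 + 3x2 + s3 = 51
  x1, x2, s1, s2, s3 ≥ 0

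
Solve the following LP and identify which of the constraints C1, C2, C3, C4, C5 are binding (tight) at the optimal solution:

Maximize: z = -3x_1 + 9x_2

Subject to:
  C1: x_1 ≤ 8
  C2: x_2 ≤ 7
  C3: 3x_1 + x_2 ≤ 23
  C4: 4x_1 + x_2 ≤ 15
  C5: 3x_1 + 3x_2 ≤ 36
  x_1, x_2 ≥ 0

At x_1 = 0, x_2 = 7, compute slack b - a·x for each constraint:
  C1: 8 − 0 = 8  (slack)
  C2: 7 − 7 = 0  (binding)
  C3: 23 − 7 = 16  (slack)
  C4: 15 − 7 = 8  (slack)
  C5: 36 − 21 = 15  (slack)

Optimal: x_1 = 0, x_2 = 7
Binding: C2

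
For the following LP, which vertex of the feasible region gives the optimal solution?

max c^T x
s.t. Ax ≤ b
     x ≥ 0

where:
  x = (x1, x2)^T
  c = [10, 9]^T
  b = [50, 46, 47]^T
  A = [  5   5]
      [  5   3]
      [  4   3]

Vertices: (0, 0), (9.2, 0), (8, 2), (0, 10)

Evaluate the objective at each vertex of the feasible region:
  z(0, 0) = 0
  z(9.2, 0) = 92
  z(8, 2) = 98  ←
  z(0, 10) = 90
The maximum is at x1 = 8, x2 = 2.

(8, 2)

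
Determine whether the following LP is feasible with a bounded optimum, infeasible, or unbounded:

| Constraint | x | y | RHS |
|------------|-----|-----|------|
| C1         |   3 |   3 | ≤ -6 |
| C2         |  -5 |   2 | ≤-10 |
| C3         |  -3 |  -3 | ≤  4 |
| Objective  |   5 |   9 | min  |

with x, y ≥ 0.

Infeasible (no feasible solution exists)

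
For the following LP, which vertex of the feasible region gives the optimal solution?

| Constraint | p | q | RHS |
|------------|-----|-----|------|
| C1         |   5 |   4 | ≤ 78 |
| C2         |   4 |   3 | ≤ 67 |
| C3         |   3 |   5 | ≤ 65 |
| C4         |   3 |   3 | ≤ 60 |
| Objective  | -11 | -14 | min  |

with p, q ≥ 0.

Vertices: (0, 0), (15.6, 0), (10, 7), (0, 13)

Evaluate the objective at each vertex of the feasible region:
  z(0, 0) = 0
  z(15.6, 0) = -171.6
  z(10, 7) = -208  ←
  z(0, 13) = -182
The minimum is at p = 10, q = 7.

(10, 7)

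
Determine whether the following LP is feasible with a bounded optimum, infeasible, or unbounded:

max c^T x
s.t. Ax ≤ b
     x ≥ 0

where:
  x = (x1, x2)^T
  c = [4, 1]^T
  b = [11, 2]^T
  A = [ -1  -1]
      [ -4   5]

Unbounded (objective can increase without bound)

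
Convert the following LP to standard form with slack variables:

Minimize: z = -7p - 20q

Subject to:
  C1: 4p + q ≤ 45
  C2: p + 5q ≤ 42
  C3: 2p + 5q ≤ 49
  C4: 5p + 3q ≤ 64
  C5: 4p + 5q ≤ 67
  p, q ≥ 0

min z = -7p - 20q

s.t.
  4p + q + s1 = 45
  p + 5q + s2 = 42
  2p + 5q + s3 = 49
  5p + 3q + s4 = 64
  4p + 5q + s5 = 67
  p, q, s1, s2, s3, s4, s5 ≥ 0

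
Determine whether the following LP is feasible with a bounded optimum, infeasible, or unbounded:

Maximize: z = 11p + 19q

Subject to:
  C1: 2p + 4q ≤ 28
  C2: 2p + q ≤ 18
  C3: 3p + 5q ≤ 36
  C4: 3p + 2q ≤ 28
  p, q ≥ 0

Feasible with a bounded optimal solution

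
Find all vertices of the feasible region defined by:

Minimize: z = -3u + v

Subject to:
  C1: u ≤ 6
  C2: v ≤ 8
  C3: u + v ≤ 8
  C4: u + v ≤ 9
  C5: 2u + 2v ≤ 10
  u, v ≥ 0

(0, 0), (5, 0), (0, 5)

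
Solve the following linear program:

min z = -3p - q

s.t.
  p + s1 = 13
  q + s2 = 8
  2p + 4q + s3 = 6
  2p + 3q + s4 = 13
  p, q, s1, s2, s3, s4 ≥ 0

Evaluate the objective at each vertex of the feasible region:
  z(0, 0) = 0
  z(3, 0) = -9  ←
  z(0, 1.5) = -1.5
The minimum is at p = 3, q = 0.

p = 3, q = 0, z = -9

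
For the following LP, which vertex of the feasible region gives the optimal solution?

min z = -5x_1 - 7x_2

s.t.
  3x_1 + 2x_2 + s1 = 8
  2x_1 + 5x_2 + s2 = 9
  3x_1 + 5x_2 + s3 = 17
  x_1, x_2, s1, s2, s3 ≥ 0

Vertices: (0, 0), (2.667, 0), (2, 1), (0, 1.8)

Evaluate the objective at each vertex of the feasible region:
  z(0, 0) = 0
  z(2.667, 0) = -13.33
  z(2, 1) = -17  ←
  z(0, 1.8) = -12.6
The minimum is at x_1 = 2, x_2 = 1.

(2, 1)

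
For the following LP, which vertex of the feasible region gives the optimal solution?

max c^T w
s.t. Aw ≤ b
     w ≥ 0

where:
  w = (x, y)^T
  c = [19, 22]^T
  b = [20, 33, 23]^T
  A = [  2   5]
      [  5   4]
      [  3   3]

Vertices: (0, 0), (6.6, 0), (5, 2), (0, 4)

Evaluate the objective at each vertex of the feasible region:
  z(0, 0) = 0
  z(6.6, 0) = 125.4
  z(5, 2) = 139  ←
  z(0, 4) = 88
The maximum is at x = 5, y = 2.

(5, 2)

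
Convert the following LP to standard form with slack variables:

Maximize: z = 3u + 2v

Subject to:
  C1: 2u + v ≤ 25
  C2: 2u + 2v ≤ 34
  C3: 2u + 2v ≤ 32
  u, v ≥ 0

max z = 3u + 2v

s.t.
  2u + v + s1 = 25
  2u + 2v + s2 = 34
  2u + 2v + s3 = 32
  u, v, s1, s2, s3 ≥ 0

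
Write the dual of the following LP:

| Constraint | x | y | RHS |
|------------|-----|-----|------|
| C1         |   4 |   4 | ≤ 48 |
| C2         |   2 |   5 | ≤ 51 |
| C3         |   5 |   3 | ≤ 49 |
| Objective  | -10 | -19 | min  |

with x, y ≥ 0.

Primal min cᵀx s.t. Ax ≤ b, x ≥ 0  →  Dual max −bᵀy s.t. Aᵀy ≥ −c, y ≥ 0.

Maximize: z = -48y1 - 51y2 - 49y3

Subject to:
  4y1 + 2y2 + 5y3 ≥ 10
  4y1 + 5y2 + 3y3 ≥ 19
  y1, y2, y3 ≥ 0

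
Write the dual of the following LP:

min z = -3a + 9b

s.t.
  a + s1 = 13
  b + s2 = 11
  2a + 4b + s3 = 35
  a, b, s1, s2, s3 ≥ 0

Primal min cᵀx s.t. Ax ≤ b, x ≥ 0  →  Dual max −bᵀy s.t. Aᵀy ≥ −c, y ≥ 0.

Maximize: z = -13y1 - 11y2 - 35y3

Subject to:
  y1 + 2y3 ≥ 3
  y2 + 4y3 ≥ -9
  y1, y2, y3 ≥ 0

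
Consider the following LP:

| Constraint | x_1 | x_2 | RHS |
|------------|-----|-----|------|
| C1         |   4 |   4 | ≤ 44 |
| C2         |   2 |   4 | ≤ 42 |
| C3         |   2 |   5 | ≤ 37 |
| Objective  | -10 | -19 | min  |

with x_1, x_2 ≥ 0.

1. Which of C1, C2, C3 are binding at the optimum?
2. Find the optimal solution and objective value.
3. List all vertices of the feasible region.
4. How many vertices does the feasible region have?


1. C1, C3
2. x_1 = 6, x_2 = 5, z = -155
3. (0, 0), (11, 0), (6, 5), (0, 7.4)
4. 4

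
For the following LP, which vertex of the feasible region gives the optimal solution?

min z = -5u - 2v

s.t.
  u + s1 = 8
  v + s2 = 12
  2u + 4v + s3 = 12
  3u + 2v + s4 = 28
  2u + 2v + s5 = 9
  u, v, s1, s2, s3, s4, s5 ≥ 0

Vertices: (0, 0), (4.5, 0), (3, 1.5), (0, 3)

Evaluate the objective at each vertex of the feasible region:
  z(0, 0) = 0
  z(4.5, 0) = -22.5  ←
  z(3, 1.5) = -18
  z(0, 3) = -6
The minimum is at u = 4.5, v = 0.

(4.5, 0)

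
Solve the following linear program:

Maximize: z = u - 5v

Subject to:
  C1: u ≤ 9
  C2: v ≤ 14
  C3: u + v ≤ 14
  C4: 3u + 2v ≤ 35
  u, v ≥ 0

Evaluate the objective at each vertex of the feasible region:
  z(0, 0) = 0
  z(9, 0) = 9  ←
  z(9, 4) = -11
  z(7, 7) = -28
  z(0, 14) = -70
The maximum is at u = 9, v = 0.

u = 9, v = 0, z = 9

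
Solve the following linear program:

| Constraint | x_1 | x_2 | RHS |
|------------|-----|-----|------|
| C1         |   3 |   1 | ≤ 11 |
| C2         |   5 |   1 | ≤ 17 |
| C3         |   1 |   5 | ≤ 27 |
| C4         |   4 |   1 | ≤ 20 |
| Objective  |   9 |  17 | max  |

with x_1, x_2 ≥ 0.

Evaluate the objective at each vertex of the feasible region:
  z(0, 0) = 0
  z(3.4, 0) = 30.6
  z(3, 2) = 61
  z(2, 5) = 103  ←
  z(0, 5.4) = 91.8
The maximum is at x_1 = 2, x_2 = 5.

x_1 = 2, x_2 = 5, z = 103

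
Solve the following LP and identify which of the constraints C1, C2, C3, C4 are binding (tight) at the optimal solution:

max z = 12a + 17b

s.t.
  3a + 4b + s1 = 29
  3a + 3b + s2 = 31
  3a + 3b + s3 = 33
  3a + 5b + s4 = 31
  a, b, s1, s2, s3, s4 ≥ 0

At a = 7, b = 2, compute slack b - a·x for each constraint:
  C1: 29 − 29 = 0  (binding)
  C2: 31 − 27 = 4  (slack)
  C3: 33 − 27 = 6  (slack)
  C4: 31 − 31 = 0  (binding)

Optimal: a = 7, b = 2
Binding: C1, C4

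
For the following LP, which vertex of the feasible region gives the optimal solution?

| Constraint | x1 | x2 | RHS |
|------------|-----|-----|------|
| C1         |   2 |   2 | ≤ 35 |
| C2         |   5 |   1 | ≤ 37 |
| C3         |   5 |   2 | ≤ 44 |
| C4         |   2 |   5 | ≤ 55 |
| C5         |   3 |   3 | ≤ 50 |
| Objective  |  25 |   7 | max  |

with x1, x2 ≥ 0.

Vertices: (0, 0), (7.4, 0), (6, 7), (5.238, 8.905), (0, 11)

Evaluate the objective at each vertex of the feasible region:
  z(0, 0) = 0
  z(7.4, 0) = 185
  z(6, 7) = 199  ←
  z(5.238, 8.905) = 193.3
  z(0, 11) = 77
The maximum is at x1 = 6, x2 = 7.

(6, 7)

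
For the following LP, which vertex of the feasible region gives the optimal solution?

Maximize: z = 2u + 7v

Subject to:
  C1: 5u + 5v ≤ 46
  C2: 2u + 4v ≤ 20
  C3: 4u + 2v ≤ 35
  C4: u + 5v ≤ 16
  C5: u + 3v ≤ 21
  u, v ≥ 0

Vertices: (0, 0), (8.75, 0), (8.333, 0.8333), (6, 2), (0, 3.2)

Evaluate the objective at each vertex of the feasible region:
  z(0, 0) = 0
  z(8.75, 0) = 17.5
  z(8.333, 0.8333) = 22.5
  z(6, 2) = 26  ←
  z(0, 3.2) = 22.4
The maximum is at u = 6, v = 2.

(6, 2)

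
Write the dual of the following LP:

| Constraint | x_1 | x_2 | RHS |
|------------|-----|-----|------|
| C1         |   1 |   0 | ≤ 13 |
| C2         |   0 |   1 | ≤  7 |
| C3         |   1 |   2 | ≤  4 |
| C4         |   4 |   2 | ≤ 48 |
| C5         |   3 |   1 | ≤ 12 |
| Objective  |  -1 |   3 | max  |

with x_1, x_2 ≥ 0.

Primal max cᵀx s.t. Ax ≤ b, x ≥ 0  →  Dual min bᵀy s.t. Aᵀy ≥ c, y ≥ 0.

Minimize: z = 13y1 + 7y2 + 4y3 + 48y4 + 12y5

Subject to:
  y1 + y3 + 4y4 + 3y5 ≥ -1
  y2 + 2y3 + 2y4 + y5 ≥ 3
  y1, y2, y3, y4, y5 ≥ 0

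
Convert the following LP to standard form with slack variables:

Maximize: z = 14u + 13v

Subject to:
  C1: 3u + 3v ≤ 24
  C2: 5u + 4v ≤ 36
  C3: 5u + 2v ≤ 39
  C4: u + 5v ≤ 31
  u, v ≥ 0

max z = 14u + 13v

s.t.
  3u + 3v + s1 = 24
  5u + 4v + s2 = 36
  5u + 2v + s3 = 39
  u + 5v + s4 = 31
  u, v, s1, s2, s3, s4 ≥ 0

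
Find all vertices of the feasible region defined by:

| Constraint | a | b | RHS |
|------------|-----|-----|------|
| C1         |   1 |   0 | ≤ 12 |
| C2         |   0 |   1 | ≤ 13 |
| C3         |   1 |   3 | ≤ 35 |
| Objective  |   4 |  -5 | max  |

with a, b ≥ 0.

(0, 0), (12, 0), (12, 7.667), (0, 11.67)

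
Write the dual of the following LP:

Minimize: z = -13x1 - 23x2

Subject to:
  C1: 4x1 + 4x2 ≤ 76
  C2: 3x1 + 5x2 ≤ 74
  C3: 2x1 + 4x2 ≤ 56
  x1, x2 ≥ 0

Primal min cᵀx s.t. Ax ≤ b, x ≥ 0  →  Dual max −bᵀy s.t. Aᵀy ≥ −c, y ≥ 0.

Maximize: z = -76y1 - 74y2 - 56y3

Subject to:
  4y1 + 3y2 + 2y3 ≥ 13
  4y1 + 5y2 + 4y3 ≥ 23
  y1, y2, y3 ≥ 0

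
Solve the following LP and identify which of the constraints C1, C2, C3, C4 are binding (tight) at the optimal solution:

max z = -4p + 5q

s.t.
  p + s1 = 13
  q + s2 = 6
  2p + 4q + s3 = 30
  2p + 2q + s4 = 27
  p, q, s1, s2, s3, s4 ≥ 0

At p = 0, q = 6, compute slack b - a·x for each constraint:
  C1: 13 − 0 = 13  (slack)
  C2: 6 − 6 = 0  (binding)
  C3: 30 − 24 = 6  (slack)
  C4: 27 − 12 = 15  (slack)

Optimal: p = 0, q = 6
Binding: C2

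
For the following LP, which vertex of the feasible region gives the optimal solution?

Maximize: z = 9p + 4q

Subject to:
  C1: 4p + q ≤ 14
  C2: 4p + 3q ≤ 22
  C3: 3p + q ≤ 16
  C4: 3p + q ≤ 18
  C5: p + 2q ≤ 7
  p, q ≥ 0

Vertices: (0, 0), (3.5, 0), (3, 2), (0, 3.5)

Evaluate the objective at each vertex of the feasible region:
  z(0, 0) = 0
  z(3.5, 0) = 31.5
  z(3, 2) = 35  ←
  z(0, 3.5) = 14
The maximum is at p = 3, q = 2.

(3, 2)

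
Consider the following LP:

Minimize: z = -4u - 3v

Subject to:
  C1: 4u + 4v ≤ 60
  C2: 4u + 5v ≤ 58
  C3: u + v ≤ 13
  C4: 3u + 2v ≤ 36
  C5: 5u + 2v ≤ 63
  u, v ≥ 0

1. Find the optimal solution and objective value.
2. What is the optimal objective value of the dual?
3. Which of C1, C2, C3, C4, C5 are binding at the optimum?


1. u = 10, v = 3, z = -49
2. -49
3. C3, C4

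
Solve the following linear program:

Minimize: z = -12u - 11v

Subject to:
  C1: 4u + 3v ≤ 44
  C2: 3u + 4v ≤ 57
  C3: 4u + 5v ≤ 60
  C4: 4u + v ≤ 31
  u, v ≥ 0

Evaluate the objective at each vertex of the feasible region:
  z(0, 0) = 0
  z(7.75, 0) = -93
  z(6.125, 6.5) = -145
  z(5, 8) = -148  ←
  z(0, 12) = -132
The minimum is at u = 5, v = 8.

u = 5, v = 8, z = -148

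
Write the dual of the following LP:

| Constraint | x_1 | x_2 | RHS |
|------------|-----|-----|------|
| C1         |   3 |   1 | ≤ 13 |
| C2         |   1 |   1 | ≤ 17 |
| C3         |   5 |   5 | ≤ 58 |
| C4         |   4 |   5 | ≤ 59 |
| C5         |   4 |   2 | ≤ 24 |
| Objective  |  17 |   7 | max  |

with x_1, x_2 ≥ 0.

Primal max cᵀx s.t. Ax ≤ b, x ≥ 0  →  Dual min bᵀy s.t. Aᵀy ≥ c, y ≥ 0.

Minimize: z = 13y1 + 17y2 + 58y3 + 59y4 + 24y5

Subject to:
  3y1 + y2 + 5y3 + 4y4 + 4y5 ≥ 17
  y1 + y2 + 5y3 + 5y4 + 2y5 ≥ 7
  y1, y2, y3, y4, y5 ≥ 0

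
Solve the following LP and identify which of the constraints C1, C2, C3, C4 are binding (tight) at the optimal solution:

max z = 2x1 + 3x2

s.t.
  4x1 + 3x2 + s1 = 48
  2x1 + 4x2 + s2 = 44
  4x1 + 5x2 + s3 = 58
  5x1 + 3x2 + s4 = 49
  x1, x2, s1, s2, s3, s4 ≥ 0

At x1 = 2, x2 = 10, compute slack b - a·x for each constraint:
  C1: 48 − 38 = 10  (slack)
  C2: 44 − 44 = 0  (binding)
  C3: 58 − 58 = 0  (binding)
  C4: 49 − 40 = 9  (slack)

Optimal: x1 = 2, x2 = 10
Binding: C2, C3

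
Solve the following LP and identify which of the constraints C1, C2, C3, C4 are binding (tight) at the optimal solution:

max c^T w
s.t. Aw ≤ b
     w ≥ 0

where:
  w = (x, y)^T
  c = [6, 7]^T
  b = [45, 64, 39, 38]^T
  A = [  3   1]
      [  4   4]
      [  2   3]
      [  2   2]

At x = 9, y = 7, compute slack b - a·x for each constraint:
  C1: 45 − 34 = 11  (slack)
  C2: 64 − 64 = 0  (binding)
  C3: 39 − 39 = 0  (binding)
  C4: 38 − 32 = 6  (slack)

Optimal: x = 9, y = 7
Binding: C2, C3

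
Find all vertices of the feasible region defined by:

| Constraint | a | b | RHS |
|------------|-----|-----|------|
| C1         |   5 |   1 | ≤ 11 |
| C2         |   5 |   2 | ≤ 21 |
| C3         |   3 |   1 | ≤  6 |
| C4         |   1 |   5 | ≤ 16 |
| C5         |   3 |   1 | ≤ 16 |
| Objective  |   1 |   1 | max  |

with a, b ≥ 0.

(0, 0), (2, 0), (1, 3), (0, 3.2)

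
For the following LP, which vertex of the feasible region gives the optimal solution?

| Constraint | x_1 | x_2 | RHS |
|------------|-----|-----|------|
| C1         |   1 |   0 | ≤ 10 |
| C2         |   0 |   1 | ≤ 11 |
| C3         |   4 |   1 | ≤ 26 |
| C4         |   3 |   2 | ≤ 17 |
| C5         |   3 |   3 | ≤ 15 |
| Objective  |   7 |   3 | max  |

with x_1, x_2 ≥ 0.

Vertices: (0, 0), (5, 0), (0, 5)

Evaluate the objective at each vertex of the feasible region:
  z(0, 0) = 0
  z(5, 0) = 35  ←
  z(0, 5) = 15
The maximum is at x_1 = 5, x_2 = 0.

(5, 0)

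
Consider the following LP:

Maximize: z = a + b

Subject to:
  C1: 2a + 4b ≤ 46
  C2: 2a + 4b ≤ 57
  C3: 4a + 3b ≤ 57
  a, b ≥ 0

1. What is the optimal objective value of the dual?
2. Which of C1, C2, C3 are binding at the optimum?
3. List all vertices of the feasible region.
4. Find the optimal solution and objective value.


1. 16
2. C1, C3
3. (0, 0), (14.25, 0), (9, 7), (0, 11.5)
4. a = 9, b = 7, z = 16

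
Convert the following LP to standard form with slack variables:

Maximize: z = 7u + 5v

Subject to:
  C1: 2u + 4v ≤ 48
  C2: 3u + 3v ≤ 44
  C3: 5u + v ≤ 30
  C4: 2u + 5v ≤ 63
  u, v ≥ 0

max z = 7u + 5v

s.t.
  2u + 4v + s1 = 48
  3u + 3v + s2 = 44
  5u + v + s3 = 30
  2u + 5v + s4 = 63
  u, v, s1, s2, s3, s4 ≥ 0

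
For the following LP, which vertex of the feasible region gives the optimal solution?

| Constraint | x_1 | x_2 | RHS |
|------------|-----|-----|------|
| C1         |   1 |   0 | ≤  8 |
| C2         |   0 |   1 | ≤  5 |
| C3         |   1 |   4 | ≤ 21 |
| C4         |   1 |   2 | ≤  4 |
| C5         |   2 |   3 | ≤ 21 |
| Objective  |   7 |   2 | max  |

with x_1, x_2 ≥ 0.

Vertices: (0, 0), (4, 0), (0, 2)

Evaluate the objective at each vertex of the feasible region:
  z(0, 0) = 0
  z(4, 0) = 28  ←
  z(0, 2) = 4
The maximum is at x_1 = 4, x_2 = 0.

(4, 0)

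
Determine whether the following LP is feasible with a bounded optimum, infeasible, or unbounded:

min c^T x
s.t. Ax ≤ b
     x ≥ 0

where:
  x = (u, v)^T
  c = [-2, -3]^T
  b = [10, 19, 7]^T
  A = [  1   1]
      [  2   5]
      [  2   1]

Feasible with a bounded optimal solution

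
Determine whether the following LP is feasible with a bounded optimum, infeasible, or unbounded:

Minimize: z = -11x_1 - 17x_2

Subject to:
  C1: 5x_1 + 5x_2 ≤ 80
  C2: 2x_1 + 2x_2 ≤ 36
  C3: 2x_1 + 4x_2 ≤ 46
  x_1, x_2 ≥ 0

Feasible with a bounded optimal solution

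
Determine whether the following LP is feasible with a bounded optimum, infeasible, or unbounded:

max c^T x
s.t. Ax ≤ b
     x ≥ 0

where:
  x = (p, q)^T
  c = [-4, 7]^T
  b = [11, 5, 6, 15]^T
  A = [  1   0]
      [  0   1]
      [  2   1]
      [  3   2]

Feasible with a bounded optimal solution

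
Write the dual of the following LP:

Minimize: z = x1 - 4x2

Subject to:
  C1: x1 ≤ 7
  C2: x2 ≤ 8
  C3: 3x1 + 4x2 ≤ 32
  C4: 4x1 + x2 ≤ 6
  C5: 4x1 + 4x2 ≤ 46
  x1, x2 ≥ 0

Primal min cᵀx s.t. Ax ≤ b, x ≥ 0  →  Dual max −bᵀy s.t. Aᵀy ≥ −c, y ≥ 0.

Maximize: z = -7y1 - 8y2 - 32y3 - 6y4 - 46y5

Subject to:
  y1 + 3y3 + 4y4 + 4y5 ≥ -1
  y2 + 4y3 + y4 + 4y5 ≥ 4
  y1, y2, y3, y4, y5 ≥ 0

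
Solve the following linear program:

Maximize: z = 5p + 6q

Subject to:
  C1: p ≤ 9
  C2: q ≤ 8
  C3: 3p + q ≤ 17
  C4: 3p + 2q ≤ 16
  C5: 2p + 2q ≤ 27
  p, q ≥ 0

Evaluate the objective at each vertex of the feasible region:
  z(0, 0) = 0
  z(5.333, 0) = 26.67
  z(0, 8) = 48  ←
The maximum is at p = 0, q = 8.

p = 0, q = 8, z = 48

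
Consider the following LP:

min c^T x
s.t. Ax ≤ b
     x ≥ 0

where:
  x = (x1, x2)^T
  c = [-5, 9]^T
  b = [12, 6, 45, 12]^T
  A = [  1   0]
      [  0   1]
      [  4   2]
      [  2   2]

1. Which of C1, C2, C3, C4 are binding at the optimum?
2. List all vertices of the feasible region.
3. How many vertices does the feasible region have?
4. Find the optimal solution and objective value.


1. C4
2. (0, 0), (6, 0), (0, 6)
3. 3
4. x1 = 6, x2 = 0, z = -30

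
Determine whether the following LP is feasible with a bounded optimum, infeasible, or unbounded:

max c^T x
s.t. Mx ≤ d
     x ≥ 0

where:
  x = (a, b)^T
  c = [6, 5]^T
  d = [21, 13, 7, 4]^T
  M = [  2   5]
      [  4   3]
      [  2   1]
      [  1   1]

Feasible with a bounded optimal solution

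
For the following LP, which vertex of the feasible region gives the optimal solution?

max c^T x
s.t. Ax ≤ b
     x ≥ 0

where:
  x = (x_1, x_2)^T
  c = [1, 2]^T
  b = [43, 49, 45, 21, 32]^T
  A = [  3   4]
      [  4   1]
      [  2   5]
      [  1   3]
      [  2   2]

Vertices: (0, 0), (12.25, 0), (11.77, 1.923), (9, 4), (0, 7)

Evaluate the objective at each vertex of the feasible region:
  z(0, 0) = 0
  z(12.25, 0) = 12.25
  z(11.77, 1.923) = 15.62
  z(9, 4) = 17  ←
  z(0, 7) = 14
The maximum is at x_1 = 9, x_2 = 4.

(9, 4)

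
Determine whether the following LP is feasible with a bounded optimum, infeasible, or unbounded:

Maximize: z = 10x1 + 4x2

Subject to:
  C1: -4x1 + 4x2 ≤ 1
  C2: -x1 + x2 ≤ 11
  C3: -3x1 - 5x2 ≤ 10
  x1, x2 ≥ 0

Unbounded (objective can increase without bound)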